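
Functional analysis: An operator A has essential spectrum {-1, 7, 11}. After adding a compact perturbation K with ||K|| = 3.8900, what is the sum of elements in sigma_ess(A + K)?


By Weyl's theorem, the essential spectrum is invariant under compact perturbations.
sigma_ess(A + K) = sigma_ess(A) = {-1, 7, 11}
Sum = -1 + 7 + 11 = 17

17


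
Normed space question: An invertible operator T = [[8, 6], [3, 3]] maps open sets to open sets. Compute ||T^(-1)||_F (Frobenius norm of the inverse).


det(T) = 8*3 - 6*3 = 6
T^(-1) = (1/6) * [[3, -6], [-3, 8]] = [[0.5000, -1.0000], [-0.5000, 1.3333]]
||T^(-1)||_F^2 = 0.5000^2 + (-1.0000)^2 + (-0.5000)^2 + 1.3333^2 = 3.2778
||T^(-1)||_F = sqrt(3.2778) = 1.8105

1.8105


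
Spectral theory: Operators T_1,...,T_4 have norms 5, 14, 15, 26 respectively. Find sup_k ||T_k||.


By the Uniform Boundedness Principle, the supremum of norms is finite.
sup_k ||T_k|| = max(5, 14, 15, 26) = 26

26


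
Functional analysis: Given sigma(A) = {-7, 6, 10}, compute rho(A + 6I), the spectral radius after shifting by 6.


Spectrum of A + 6I = {-1, 12, 16}
Spectral radius = max |lambda| over the shifted spectrum
= max(1, 12, 16) = 16

16


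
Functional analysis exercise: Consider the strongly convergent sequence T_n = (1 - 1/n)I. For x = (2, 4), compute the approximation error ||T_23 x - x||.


T_23 x - x = (1 - 1/23)x - x = -x/23
||x|| = sqrt(20) = 4.4721
||T_23 x - x|| = ||x||/23 = 4.4721/23 = 0.1944

0.1944


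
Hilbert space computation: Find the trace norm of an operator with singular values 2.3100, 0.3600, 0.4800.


The nuclear norm is the sum of all singular values.
||T||_1 = 2.3100 + 0.3600 + 0.4800
= 3.1500

3.1500


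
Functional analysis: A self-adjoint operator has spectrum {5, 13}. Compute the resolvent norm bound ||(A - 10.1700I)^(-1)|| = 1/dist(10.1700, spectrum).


dist(10.1700, {5, 13}) = min(|10.1700 - 5|, |10.1700 - 13|)
= min(5.1700, 2.8300) = 2.8300
Resolvent bound = 1/2.8300 = 0.3534

0.3534


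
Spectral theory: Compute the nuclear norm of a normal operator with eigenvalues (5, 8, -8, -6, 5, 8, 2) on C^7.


For a normal operator, singular values equal |eigenvalues|.
Trace norm = sum |lambda_i| = 5 + 8 + 8 + 6 + 5 + 8 + 2
= 42

42


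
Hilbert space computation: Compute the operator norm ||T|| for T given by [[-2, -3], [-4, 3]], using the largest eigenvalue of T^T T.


A^T A = [[20, -6], [-6, 18]]
trace(A^T A) = 38, det(A^T A) = 324
discriminant = 38^2 - 4*324 = 148
Largest eigenvalue of A^T A = (trace + sqrt(disc))/2 = 25.0828
||T|| = sqrt(25.0828) = 5.0083

5.0083


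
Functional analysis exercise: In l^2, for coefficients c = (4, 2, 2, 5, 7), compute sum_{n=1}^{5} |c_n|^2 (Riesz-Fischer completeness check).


sum |c_n|^2 = 4^2 + 2^2 + 2^2 + 5^2 + 7^2
= 16 + 4 + 4 + 25 + 49
= 98

98


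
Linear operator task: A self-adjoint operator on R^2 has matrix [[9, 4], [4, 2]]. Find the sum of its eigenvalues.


For a self-adjoint (symmetric) matrix, the eigenvalues are real.
The sum of eigenvalues equals the trace of the matrix.
trace = 9 + 2 = 11

11


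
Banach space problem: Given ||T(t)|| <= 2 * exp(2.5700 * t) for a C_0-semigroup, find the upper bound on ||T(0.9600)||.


||T(0.9600)|| <= 2 * exp(2.5700 * 0.9600)
= 2 * exp(2.4672)
= 2 * 11.7894
= 23.5788

23.5788


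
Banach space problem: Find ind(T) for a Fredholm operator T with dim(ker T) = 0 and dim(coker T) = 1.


The Fredholm index is defined as ind(T) = dim(ker T) - dim(coker T)
= 0 - 1
= -1

-1


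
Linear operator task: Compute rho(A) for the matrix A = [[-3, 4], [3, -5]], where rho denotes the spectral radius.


For a 2x2 matrix, eigenvalues satisfy lambda^2 - (trace)*lambda + det = 0
trace = -3 + -5 = -8
det = -3*-5 - 4*3 = 3
discriminant = (-8)^2 - 4*(3) = 52
spectral radius = max |eigenvalue| = 7.6056

7.6056


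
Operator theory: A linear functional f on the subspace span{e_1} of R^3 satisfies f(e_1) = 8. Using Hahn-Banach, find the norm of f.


The norm of f is given by ||f|| = sup_{||x||=1} |f(x)|.
On span{e_1}, ||e_1|| = 1, so ||f|| = |f(e_1)| / ||e_1||
= |8| / 1 = 8.0000

8.0000


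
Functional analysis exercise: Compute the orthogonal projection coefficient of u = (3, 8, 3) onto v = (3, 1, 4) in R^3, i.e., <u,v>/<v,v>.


Computing <u,v> = 3*3 + 8*1 + 3*4 = 29
Computing <v,v> = 3^2 + 1^2 + 4^2 = 26
Projection coefficient = 29/26 = 1.1154

1.1154


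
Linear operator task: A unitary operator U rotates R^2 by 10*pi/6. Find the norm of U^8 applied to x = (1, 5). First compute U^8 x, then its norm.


U is a rotation by theta = 10*pi/6
U^8 = rotation by 8*theta = 80*pi/6 = 8*pi/6 (mod 2*pi)
cos(8*pi/6) = -0.5000, sin(8*pi/6) = -0.8660
U^8 x = (-0.5000 * 1 - -0.8660 * 5, -0.8660 * 1 + -0.5000 * 5)
= (3.8301, -3.3660)
||U^8 x|| = sqrt(3.8301^2 + (-3.3660)^2) = sqrt(26.0000) = 5.0990

5.0990


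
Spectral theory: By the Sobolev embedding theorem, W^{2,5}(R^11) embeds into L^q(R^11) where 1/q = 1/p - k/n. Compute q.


Using the Sobolev embedding formula: 1/q = 1/p - k/n
1/q = 1/5 - 2/11 = 1/55
q = 1/(1/55) = 55

55.0000


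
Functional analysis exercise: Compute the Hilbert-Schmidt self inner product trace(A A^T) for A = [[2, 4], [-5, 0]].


trace(A * A^T) = sum of squares of all entries
= 2^2 + 4^2 + (-5)^2 + 0^2
= 4 + 16 + 25 + 0
= 45

45


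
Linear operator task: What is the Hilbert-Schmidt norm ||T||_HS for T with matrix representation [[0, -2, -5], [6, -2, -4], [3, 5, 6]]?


The Hilbert-Schmidt norm is sqrt(sum of squares of all entries).
Sum of squares = 0^2 + (-2)^2 + (-5)^2 + 6^2 + (-2)^2 + (-4)^2 + 3^2 + 5^2 + 6^2
= 0 + 4 + 25 + 36 + 4 + 16 + 9 + 25 + 36 = 155
||T||_HS = sqrt(155) = 12.4499

12.4499


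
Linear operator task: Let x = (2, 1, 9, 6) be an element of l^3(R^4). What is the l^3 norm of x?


The l^3 norm = (sum |x_i|^3)^(1/3)
Sum of 3th powers = 8 + 1 + 729 + 216 = 954
||x||_3 = (954)^(1/3) = 9.8443

9.8443


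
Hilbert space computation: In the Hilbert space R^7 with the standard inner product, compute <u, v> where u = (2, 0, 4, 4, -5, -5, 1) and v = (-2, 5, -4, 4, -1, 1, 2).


Computing the standard inner product <u, v> = sum u_i * v_i
= 2*-2 + 0*5 + 4*-4 + 4*4 + -5*-1 + -5*1 + 1*2
= -4 + 0 + -16 + 16 + 5 + -5 + 2
= -2

-2


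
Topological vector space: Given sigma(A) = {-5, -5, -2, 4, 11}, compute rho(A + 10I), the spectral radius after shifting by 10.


Spectrum of A + 10I = {5, 5, 8, 14, 21}
Spectral radius = max |lambda| over the shifted spectrum
= max(5, 5, 8, 14, 21) = 21

21


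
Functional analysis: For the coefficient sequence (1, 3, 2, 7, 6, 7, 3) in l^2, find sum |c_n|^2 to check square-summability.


sum |c_n|^2 = 1^2 + 3^2 + 2^2 + 7^2 + 6^2 + 7^2 + 3^2
= 1 + 9 + 4 + 49 + 36 + 49 + 9
= 157

157


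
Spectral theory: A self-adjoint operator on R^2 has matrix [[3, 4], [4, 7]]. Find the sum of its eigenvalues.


For a self-adjoint (symmetric) matrix, the eigenvalues are real.
The sum of eigenvalues equals the trace of the matrix.
trace = 3 + 7 = 10

10


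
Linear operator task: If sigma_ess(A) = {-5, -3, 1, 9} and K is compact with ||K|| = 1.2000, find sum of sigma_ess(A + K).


By Weyl's theorem, the essential spectrum is invariant under compact perturbations.
sigma_ess(A + K) = sigma_ess(A) = {-5, -3, 1, 9}
Sum = -5 + -3 + 1 + 9 = 2

2


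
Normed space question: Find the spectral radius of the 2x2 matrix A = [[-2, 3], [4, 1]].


For a 2x2 matrix, eigenvalues satisfy lambda^2 - (trace)*lambda + det = 0
trace = -2 + 1 = -1
det = -2*1 - 3*4 = -14
discriminant = (-1)^2 - 4*(-14) = 57
spectral radius = max |eigenvalue| = 4.2749

4.2749


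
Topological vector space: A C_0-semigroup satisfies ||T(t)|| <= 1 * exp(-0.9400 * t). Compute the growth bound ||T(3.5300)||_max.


||T(3.5300)|| <= 1 * exp(-0.9400 * 3.5300)
= 1 * exp(-3.3182)
= 1 * 0.0362
= 0.0362

0.0362


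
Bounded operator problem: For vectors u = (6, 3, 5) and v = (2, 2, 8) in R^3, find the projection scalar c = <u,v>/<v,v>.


Computing <u,v> = 6*2 + 3*2 + 5*8 = 58
Computing <v,v> = 2^2 + 2^2 + 8^2 = 72
Projection coefficient = 58/72 = 0.8056

0.8056


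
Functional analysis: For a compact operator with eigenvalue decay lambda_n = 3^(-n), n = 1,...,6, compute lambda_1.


The eigenvalue formula gives lambda_1 = 1/3^1
= 1/3
= 0.3333

0.3333


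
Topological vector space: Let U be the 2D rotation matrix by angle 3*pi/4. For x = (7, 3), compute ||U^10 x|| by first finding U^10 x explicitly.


U is a rotation by theta = 3*pi/4
U^10 = rotation by 10*theta = 30*pi/4 = 6*pi/4 (mod 2*pi)
cos(6*pi/4) = 0.0000, sin(6*pi/4) = -1.0000
U^10 x = (0.0000 * 7 - -1.0000 * 3, -1.0000 * 7 + 0.0000 * 3)
= (3.0000, -7.0000)
||U^10 x|| = sqrt(3.0000^2 + (-7.0000)^2) = sqrt(58.0000) = 7.6158

7.6158


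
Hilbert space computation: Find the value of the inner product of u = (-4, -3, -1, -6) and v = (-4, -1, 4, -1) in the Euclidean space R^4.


Computing the standard inner product <u, v> = sum u_i * v_i
= -4*-4 + -3*-1 + -1*4 + -6*-1
= 16 + 3 + -4 + 6
= 21

21


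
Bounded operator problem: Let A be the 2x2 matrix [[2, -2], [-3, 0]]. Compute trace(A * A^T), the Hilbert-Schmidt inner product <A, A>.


trace(A * A^T) = sum of squares of all entries
= 2^2 + (-2)^2 + (-3)^2 + 0^2
= 4 + 4 + 9 + 0
= 17

17


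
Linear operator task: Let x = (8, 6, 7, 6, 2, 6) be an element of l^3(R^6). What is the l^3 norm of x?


The l^3 norm = (sum |x_i|^3)^(1/3)
Sum of 3th powers = 512 + 216 + 343 + 216 + 8 + 216 = 1511
||x||_3 = (1511)^(1/3) = 11.4751

11.4751


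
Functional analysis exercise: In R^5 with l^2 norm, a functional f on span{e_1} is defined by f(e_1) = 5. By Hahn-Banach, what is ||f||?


The norm of f is given by ||f|| = sup_{||x||=1} |f(x)|.
On span{e_1}, ||e_1|| = 1, so ||f|| = |f(e_1)| / ||e_1||
= |5| / 1 = 5.0000

5.0000


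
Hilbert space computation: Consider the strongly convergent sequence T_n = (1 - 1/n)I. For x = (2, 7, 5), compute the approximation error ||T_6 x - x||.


T_6 x - x = (1 - 1/6)x - x = -x/6
||x|| = sqrt(78) = 8.8318
||T_6 x - x|| = ||x||/6 = 8.8318/6 = 1.4720

1.4720


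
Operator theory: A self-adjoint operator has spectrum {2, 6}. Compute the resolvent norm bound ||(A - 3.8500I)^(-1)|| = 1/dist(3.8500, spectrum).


dist(3.8500, {2, 6}) = min(|3.8500 - 2|, |3.8500 - 6|)
= min(1.8500, 2.1500) = 1.8500
Resolvent bound = 1/1.8500 = 0.5405

0.5405


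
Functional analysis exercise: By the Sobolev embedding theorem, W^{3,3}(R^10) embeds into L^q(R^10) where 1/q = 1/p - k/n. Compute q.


Using the Sobolev embedding formula: 1/q = 1/p - k/n
1/q = 1/3 - 3/10 = 1/30
q = 1/(1/30) = 30

30.0000


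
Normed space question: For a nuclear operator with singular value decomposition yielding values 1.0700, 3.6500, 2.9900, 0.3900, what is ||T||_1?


The nuclear norm is the sum of all singular values.
||T||_1 = 1.0700 + 3.6500 + 2.9900 + 0.3900
= 8.1000

8.1000


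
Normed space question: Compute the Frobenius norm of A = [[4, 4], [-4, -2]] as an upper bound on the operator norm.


||A||_F^2 = sum a_ij^2
= 4^2 + 4^2 + (-4)^2 + (-2)^2
= 16 + 16 + 16 + 4 = 52
||A||_F = sqrt(52) = 7.2111

7.2111


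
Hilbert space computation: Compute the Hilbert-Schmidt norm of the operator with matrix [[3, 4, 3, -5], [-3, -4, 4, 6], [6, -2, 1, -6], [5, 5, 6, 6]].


The Hilbert-Schmidt norm is sqrt(sum of squares of all entries).
Sum of squares = 3^2 + 4^2 + 3^2 + (-5)^2 + (-3)^2 + (-4)^2 + 4^2 + 6^2 + 6^2 + (-2)^2 + 1^2 + (-6)^2 + 5^2 + 5^2 + 6^2 + 6^2
= 9 + 16 + 9 + 25 + 9 + 16 + 16 + 36 + 36 + 4 + 1 + 36 + 25 + 25 + 36 + 36 = 335
||T||_HS = sqrt(335) = 18.3030

18.3030


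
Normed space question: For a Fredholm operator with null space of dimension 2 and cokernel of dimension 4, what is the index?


The Fredholm index is defined as ind(T) = dim(ker T) - dim(coker T)
= 2 - 4
= -2

-2


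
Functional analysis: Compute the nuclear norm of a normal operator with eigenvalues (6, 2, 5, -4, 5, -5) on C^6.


For a normal operator, singular values equal |eigenvalues|.
Trace norm = sum |lambda_i| = 6 + 2 + 5 + 4 + 5 + 5
= 27

27


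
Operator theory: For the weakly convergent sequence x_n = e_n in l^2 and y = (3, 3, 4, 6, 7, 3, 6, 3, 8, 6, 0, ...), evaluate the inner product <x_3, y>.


x_3 = e_3 is the standard basis vector with 1 in position 3.
<x_3, y> = y_3 = 4
As n -> infinity, <x_n, y> -> 0, confirming weak convergence of (x_n) to 0.

4


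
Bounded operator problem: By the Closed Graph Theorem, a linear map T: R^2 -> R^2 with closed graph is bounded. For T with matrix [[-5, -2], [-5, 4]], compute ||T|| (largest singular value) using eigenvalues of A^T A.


A^T A = [[50, -10], [-10, 20]]
trace(A^T A) = 70, det(A^T A) = 900
discriminant = 70^2 - 4*900 = 1300
Largest eigenvalue of A^T A = (trace + sqrt(disc))/2 = 53.0278
||T|| = sqrt(53.0278) = 7.2820

7.2820


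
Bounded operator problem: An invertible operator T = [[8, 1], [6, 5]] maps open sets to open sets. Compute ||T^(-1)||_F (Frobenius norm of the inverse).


det(T) = 8*5 - 1*6 = 34
T^(-1) = (1/34) * [[5, -1], [-6, 8]] = [[0.1471, -0.0294], [-0.1765, 0.2353]]
||T^(-1)||_F^2 = 0.1471^2 + (-0.0294)^2 + (-0.1765)^2 + 0.2353^2 = 0.1090
||T^(-1)||_F = sqrt(0.1090) = 0.3301

0.3301


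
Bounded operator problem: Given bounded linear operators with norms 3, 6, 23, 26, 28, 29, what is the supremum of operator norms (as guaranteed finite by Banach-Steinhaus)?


By the Uniform Boundedness Principle, the supremum of norms is finite.
sup_k ||T_k|| = max(3, 6, 23, 26, 28, 29) = 29

29


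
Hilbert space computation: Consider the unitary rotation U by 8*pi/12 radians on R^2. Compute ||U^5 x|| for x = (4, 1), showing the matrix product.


U is a rotation by theta = 8*pi/12
U^5 = rotation by 5*theta = 40*pi/12 = 16*pi/12 (mod 2*pi)
cos(16*pi/12) = -0.5000, sin(16*pi/12) = -0.8660
U^5 x = (-0.5000 * 4 - -0.8660 * 1, -0.8660 * 4 + -0.5000 * 1)
= (-1.1340, -3.9641)
||U^5 x|| = sqrt((-1.1340)^2 + (-3.9641)^2) = sqrt(17.0000) = 4.1231

4.1231


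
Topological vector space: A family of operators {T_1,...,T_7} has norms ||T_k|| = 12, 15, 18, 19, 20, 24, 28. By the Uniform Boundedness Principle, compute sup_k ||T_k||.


By the Uniform Boundedness Principle, the supremum of norms is finite.
sup_k ||T_k|| = max(12, 15, 18, 19, 20, 24, 28) = 28

28


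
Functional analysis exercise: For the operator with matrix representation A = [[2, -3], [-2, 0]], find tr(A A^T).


trace(A * A^T) = sum of squares of all entries
= 2^2 + (-3)^2 + (-2)^2 + 0^2
= 4 + 9 + 4 + 0
= 17

17


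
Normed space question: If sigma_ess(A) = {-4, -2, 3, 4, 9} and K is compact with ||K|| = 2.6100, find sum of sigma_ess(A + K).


By Weyl's theorem, the essential spectrum is invariant under compact perturbations.
sigma_ess(A + K) = sigma_ess(A) = {-4, -2, 3, 4, 9}
Sum = -4 + -2 + 3 + 4 + 9 = 10

10


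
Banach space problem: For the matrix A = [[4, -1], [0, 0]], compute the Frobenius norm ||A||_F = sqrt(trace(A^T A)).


||A||_F^2 = sum a_ij^2
= 4^2 + (-1)^2 + 0^2 + 0^2
= 16 + 1 + 0 + 0 = 17
||A||_F = sqrt(17) = 4.1231

4.1231


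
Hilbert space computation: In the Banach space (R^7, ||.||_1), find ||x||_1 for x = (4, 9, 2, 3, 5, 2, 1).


The l^1 norm equals the sum of absolute values of all components.
||x||_1 = 4 + 9 + 2 + 3 + 5 + 2 + 1
= 26

26.0000


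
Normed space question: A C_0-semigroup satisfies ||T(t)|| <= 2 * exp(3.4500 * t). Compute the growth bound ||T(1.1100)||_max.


||T(1.1100)|| <= 2 * exp(3.4500 * 1.1100)
= 2 * exp(3.8295)
= 2 * 46.0395
= 92.0790

92.0790


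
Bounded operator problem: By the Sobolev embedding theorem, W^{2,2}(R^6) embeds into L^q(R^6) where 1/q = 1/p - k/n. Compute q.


Using the Sobolev embedding formula: 1/q = 1/p - k/n
1/q = 1/2 - 2/6 = 1/6
q = 1/(1/6) = 6

6.0000


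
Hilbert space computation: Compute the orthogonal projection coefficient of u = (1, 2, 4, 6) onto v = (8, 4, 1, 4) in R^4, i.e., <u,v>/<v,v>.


Computing <u,v> = 1*8 + 2*4 + 4*1 + 6*4 = 44
Computing <v,v> = 8^2 + 4^2 + 1^2 + 4^2 = 97
Projection coefficient = 44/97 = 0.4536

0.4536


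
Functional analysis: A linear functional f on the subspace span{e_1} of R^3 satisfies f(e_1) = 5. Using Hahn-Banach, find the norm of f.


The norm of f is given by ||f|| = sup_{||x||=1} |f(x)|.
On span{e_1}, ||e_1|| = 1, so ||f|| = |f(e_1)| / ||e_1||
= |5| / 1 = 5.0000

5.0000


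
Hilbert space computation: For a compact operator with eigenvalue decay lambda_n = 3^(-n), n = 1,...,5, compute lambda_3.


The eigenvalue formula gives lambda_3 = 1/3^3
= 1/27
= 0.0370

0.0370


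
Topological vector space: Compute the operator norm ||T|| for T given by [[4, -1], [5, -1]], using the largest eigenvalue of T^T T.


A^T A = [[41, -9], [-9, 2]]
trace(A^T A) = 43, det(A^T A) = 1
discriminant = 43^2 - 4*1 = 1845
Largest eigenvalue of A^T A = (trace + sqrt(disc))/2 = 42.9767
||T|| = sqrt(42.9767) = 6.5557

6.5557


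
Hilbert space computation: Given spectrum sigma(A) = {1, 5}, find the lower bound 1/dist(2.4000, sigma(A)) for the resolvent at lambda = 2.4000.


dist(2.4000, {1, 5}) = min(|2.4000 - 1|, |2.4000 - 5|)
= min(1.4000, 2.6000) = 1.4000
Resolvent bound = 1/1.4000 = 0.7143

0.7143


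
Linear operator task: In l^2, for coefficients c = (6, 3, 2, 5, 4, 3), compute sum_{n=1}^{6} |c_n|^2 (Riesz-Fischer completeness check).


sum |c_n|^2 = 6^2 + 3^2 + 2^2 + 5^2 + 4^2 + 3^2
= 36 + 9 + 4 + 25 + 16 + 9
= 99

99


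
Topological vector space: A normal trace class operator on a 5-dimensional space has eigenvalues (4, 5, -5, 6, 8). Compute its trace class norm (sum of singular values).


For a normal operator, singular values equal |eigenvalues|.
Trace norm = sum |lambda_i| = 4 + 5 + 5 + 6 + 8
= 28

28


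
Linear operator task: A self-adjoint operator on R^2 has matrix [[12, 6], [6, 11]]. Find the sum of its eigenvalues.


For a self-adjoint (symmetric) matrix, the eigenvalues are real.
The sum of eigenvalues equals the trace of the matrix.
trace = 12 + 11 = 23

23


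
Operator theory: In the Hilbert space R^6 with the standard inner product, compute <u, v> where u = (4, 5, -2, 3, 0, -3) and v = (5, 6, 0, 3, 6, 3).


Computing the standard inner product <u, v> = sum u_i * v_i
= 4*5 + 5*6 + -2*0 + 3*3 + 0*6 + -3*3
= 20 + 30 + 0 + 9 + 0 + -9
= 50

50


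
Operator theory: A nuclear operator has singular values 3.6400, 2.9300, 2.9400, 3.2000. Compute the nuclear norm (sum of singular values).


The nuclear norm is the sum of all singular values.
||T||_1 = 3.6400 + 2.9300 + 2.9400 + 3.2000
= 12.7100

12.7100


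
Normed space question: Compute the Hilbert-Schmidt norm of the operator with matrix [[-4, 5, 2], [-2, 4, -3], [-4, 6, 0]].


The Hilbert-Schmidt norm is sqrt(sum of squares of all entries).
Sum of squares = (-4)^2 + 5^2 + 2^2 + (-2)^2 + 4^2 + (-3)^2 + (-4)^2 + 6^2 + 0^2
= 16 + 25 + 4 + 4 + 16 + 9 + 16 + 36 + 0 = 126
||T||_HS = sqrt(126) = 11.2250

11.2250


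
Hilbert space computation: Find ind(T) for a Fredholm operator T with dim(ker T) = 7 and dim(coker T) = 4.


The Fredholm index is defined as ind(T) = dim(ker T) - dim(coker T)
= 7 - 4
= 3

3


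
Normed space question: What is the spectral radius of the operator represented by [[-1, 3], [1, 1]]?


For a 2x2 matrix, eigenvalues satisfy lambda^2 - (trace)*lambda + det = 0
trace = -1 + 1 = 0
det = -1*1 - 3*1 = -4
discriminant = 0^2 - 4*(-4) = 16
spectral radius = max |eigenvalue| = 2.0000

2.0000


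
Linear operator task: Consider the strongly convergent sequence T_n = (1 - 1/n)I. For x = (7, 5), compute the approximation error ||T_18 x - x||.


T_18 x - x = (1 - 1/18)x - x = -x/18
||x|| = sqrt(74) = 8.6023
||T_18 x - x|| = ||x||/18 = 8.6023/18 = 0.4779

0.4779


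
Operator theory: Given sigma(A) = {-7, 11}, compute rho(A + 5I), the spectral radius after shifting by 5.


Spectrum of A + 5I = {-2, 16}
Spectral radius = max |lambda| over the shifted spectrum
= max(2, 16) = 16

16


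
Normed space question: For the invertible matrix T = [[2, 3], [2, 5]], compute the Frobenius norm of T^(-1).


det(T) = 2*5 - 3*2 = 4
T^(-1) = (1/4) * [[5, -3], [-2, 2]] = [[1.2500, -0.7500], [-0.5000, 0.5000]]
||T^(-1)||_F^2 = 1.2500^2 + (-0.7500)^2 + (-0.5000)^2 + 0.5000^2 = 2.6250
||T^(-1)||_F = sqrt(2.6250) = 1.6202

1.6202


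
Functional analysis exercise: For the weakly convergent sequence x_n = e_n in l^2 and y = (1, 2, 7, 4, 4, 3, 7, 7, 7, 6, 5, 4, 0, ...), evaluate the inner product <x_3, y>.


x_3 = e_3 is the standard basis vector with 1 in position 3.
<x_3, y> = y_3 = 7
As n -> infinity, <x_n, y> -> 0, confirming weak convergence of (x_n) to 0.

7


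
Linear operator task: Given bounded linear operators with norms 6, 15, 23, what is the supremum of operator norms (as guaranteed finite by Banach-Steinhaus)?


By the Uniform Boundedness Principle, the supremum of norms is finite.
sup_k ||T_k|| = max(6, 15, 23) = 23

23


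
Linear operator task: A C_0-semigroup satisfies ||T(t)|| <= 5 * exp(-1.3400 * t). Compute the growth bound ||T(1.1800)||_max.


||T(1.1800)|| <= 5 * exp(-1.3400 * 1.1800)
= 5 * exp(-1.5812)
= 5 * 0.2057
= 1.0286

1.0286


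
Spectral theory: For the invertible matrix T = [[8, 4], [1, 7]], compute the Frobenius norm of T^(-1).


det(T) = 8*7 - 4*1 = 52
T^(-1) = (1/52) * [[7, -4], [-1, 8]] = [[0.1346, -0.0769], [-0.0192, 0.1538]]
||T^(-1)||_F^2 = 0.1346^2 + (-0.0769)^2 + (-0.0192)^2 + 0.1538^2 = 0.0481
||T^(-1)||_F = sqrt(0.0481) = 0.2193

0.2193


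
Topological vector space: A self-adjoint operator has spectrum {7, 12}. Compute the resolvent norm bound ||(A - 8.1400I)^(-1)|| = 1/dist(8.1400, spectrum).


dist(8.1400, {7, 12}) = min(|8.1400 - 7|, |8.1400 - 12|)
= min(1.1400, 3.8600) = 1.1400
Resolvent bound = 1/1.1400 = 0.8772

0.8772


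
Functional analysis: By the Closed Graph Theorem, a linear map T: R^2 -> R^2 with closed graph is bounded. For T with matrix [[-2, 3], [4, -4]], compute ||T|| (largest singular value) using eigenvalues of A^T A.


A^T A = [[20, -22], [-22, 25]]
trace(A^T A) = 45, det(A^T A) = 16
discriminant = 45^2 - 4*16 = 1961
Largest eigenvalue of A^T A = (trace + sqrt(disc))/2 = 44.6416
||T|| = sqrt(44.6416) = 6.6814

6.6814


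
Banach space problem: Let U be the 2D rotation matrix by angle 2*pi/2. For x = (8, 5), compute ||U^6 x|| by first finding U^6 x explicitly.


U is a rotation by theta = 2*pi/2
U^6 = rotation by 6*theta = 12*pi/2 = 0*pi/2 (mod 2*pi)
cos(0*pi/2) = 1.0000, sin(0*pi/2) = 0.0000
U^6 x = (1.0000 * 8 - 0.0000 * 5, 0.0000 * 8 + 1.0000 * 5)
= (8.0000, 5.0000)
||U^6 x|| = sqrt(8.0000^2 + 5.0000^2) = sqrt(89.0000) = 9.4340

9.4340


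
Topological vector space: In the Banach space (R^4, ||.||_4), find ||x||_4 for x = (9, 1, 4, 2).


The l^4 norm = (sum |x_i|^4)^(1/4)
Sum of 4th powers = 6561 + 1 + 256 + 16 = 6834
||x||_4 = (6834)^(1/4) = 9.0922

9.0922


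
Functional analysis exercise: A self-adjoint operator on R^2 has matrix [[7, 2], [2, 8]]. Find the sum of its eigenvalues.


For a self-adjoint (symmetric) matrix, the eigenvalues are real.
The sum of eigenvalues equals the trace of the matrix.
trace = 7 + 8 = 15

15


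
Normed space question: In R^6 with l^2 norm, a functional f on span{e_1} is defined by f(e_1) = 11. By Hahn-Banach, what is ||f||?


The norm of f is given by ||f|| = sup_{||x||=1} |f(x)|.
On span{e_1}, ||e_1|| = 1, so ||f|| = |f(e_1)| / ||e_1||
= |11| / 1 = 11.0000

11.0000


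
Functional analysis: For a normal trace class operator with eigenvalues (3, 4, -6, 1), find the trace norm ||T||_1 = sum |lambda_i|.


For a normal operator, singular values equal |eigenvalues|.
Trace norm = sum |lambda_i| = 3 + 4 + 6 + 1
= 14

14


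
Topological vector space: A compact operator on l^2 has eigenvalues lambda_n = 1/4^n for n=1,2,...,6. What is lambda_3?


The eigenvalue formula gives lambda_3 = 1/4^3
= 1/64
= 0.0156

0.0156


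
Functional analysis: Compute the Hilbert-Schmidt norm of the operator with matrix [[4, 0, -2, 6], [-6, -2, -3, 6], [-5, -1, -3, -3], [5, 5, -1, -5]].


The Hilbert-Schmidt norm is sqrt(sum of squares of all entries).
Sum of squares = 4^2 + 0^2 + (-2)^2 + 6^2 + (-6)^2 + (-2)^2 + (-3)^2 + 6^2 + (-5)^2 + (-1)^2 + (-3)^2 + (-3)^2 + 5^2 + 5^2 + (-1)^2 + (-5)^2
= 16 + 0 + 4 + 36 + 36 + 4 + 9 + 36 + 25 + 1 + 9 + 9 + 25 + 25 + 1 + 25 = 261
||T||_HS = sqrt(261) = 16.1555

16.1555


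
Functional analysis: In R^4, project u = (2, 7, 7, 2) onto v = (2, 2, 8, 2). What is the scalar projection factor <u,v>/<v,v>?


Computing <u,v> = 2*2 + 7*2 + 7*8 + 2*2 = 78
Computing <v,v> = 2^2 + 2^2 + 8^2 + 2^2 = 76
Projection coefficient = 78/76 = 1.0263

1.0263


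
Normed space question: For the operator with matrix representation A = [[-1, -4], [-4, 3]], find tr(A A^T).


trace(A * A^T) = sum of squares of all entries
= (-1)^2 + (-4)^2 + (-4)^2 + 3^2
= 1 + 16 + 16 + 9
= 42

42


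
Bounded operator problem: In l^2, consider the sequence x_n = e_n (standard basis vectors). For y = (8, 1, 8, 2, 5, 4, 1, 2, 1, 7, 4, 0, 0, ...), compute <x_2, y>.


x_2 = e_2 is the standard basis vector with 1 in position 2.
<x_2, y> = y_2 = 1
As n -> infinity, <x_n, y> -> 0, confirming weak convergence of (x_n) to 0.

1


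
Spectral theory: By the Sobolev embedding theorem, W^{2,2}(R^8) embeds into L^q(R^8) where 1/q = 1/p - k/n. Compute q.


Using the Sobolev embedding formula: 1/q = 1/p - k/n
1/q = 1/2 - 2/8 = 1/4
q = 1/(1/4) = 4

4.0000


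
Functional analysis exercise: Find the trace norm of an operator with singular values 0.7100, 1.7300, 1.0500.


The nuclear norm is the sum of all singular values.
||T||_1 = 0.7100 + 1.7300 + 1.0500
= 3.4900

3.4900


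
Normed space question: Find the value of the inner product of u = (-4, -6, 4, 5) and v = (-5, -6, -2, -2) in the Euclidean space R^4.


Computing the standard inner product <u, v> = sum u_i * v_i
= -4*-5 + -6*-6 + 4*-2 + 5*-2
= 20 + 36 + -8 + -10
= 38

38


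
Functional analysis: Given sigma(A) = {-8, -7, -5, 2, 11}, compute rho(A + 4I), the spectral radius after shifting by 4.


Spectrum of A + 4I = {-4, -3, -1, 6, 15}
Spectral radius = max |lambda| over the shifted spectrum
= max(4, 3, 1, 6, 15) = 15

15


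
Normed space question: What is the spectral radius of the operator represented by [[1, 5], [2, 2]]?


For a 2x2 matrix, eigenvalues satisfy lambda^2 - (trace)*lambda + det = 0
trace = 1 + 2 = 3
det = 1*2 - 5*2 = -8
discriminant = 3^2 - 4*(-8) = 41
spectral radius = max |eigenvalue| = 4.7016

4.7016


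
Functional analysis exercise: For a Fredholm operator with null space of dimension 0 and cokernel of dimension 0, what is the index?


The Fredholm index is defined as ind(T) = dim(ker T) - dim(coker T)
= 0 - 0
= 0

0


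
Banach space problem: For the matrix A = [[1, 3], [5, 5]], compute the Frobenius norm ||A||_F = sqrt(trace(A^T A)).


||A||_F^2 = sum a_ij^2
= 1^2 + 3^2 + 5^2 + 5^2
= 1 + 9 + 25 + 25 = 60
||A||_F = sqrt(60) = 7.7460

7.7460


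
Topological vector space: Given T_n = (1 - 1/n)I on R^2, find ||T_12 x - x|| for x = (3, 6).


T_12 x - x = (1 - 1/12)x - x = -x/12
||x|| = sqrt(45) = 6.7082
||T_12 x - x|| = ||x||/12 = 6.7082/12 = 0.5590

0.5590


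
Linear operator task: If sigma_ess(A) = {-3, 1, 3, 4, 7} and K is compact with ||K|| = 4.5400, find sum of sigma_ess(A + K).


By Weyl's theorem, the essential spectrum is invariant under compact perturbations.
sigma_ess(A + K) = sigma_ess(A) = {-3, 1, 3, 4, 7}
Sum = -3 + 1 + 3 + 4 + 7 = 12

12


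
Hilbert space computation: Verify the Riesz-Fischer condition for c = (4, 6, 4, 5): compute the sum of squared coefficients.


sum |c_n|^2 = 4^2 + 6^2 + 4^2 + 5^2
= 16 + 36 + 16 + 25
= 93

93


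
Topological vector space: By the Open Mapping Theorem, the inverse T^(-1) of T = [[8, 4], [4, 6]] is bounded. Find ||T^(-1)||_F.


det(T) = 8*6 - 4*4 = 32
T^(-1) = (1/32) * [[6, -4], [-4, 8]] = [[0.1875, -0.1250], [-0.1250, 0.2500]]
||T^(-1)||_F^2 = 0.1875^2 + (-0.1250)^2 + (-0.1250)^2 + 0.2500^2 = 0.1289
||T^(-1)||_F = sqrt(0.1289) = 0.3590

0.3590


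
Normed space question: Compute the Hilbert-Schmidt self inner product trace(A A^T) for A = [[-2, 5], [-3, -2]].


trace(A * A^T) = sum of squares of all entries
= (-2)^2 + 5^2 + (-3)^2 + (-2)^2
= 4 + 25 + 9 + 4
= 42

42


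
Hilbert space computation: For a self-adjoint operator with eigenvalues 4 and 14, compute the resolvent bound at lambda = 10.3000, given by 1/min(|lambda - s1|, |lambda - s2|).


dist(10.3000, {4, 14}) = min(|10.3000 - 4|, |10.3000 - 14|)
= min(6.3000, 3.7000) = 3.7000
Resolvent bound = 1/3.7000 = 0.2703

0.2703


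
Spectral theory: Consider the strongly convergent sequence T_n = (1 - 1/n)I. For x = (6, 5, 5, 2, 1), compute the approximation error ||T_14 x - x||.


T_14 x - x = (1 - 1/14)x - x = -x/14
||x|| = sqrt(91) = 9.5394
||T_14 x - x|| = ||x||/14 = 9.5394/14 = 0.6814

0.6814


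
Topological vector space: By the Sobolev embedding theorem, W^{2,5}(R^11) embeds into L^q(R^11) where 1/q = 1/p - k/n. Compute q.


Using the Sobolev embedding formula: 1/q = 1/p - k/n
1/q = 1/5 - 2/11 = 1/55
q = 1/(1/55) = 55

55.0000


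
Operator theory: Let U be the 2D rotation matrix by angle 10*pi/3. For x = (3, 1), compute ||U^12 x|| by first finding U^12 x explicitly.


U is a rotation by theta = 10*pi/3
U^12 = rotation by 12*theta = 120*pi/3 = 0*pi/3 (mod 2*pi)
cos(0*pi/3) = 1.0000, sin(0*pi/3) = 0.0000
U^12 x = (1.0000 * 3 - 0.0000 * 1, 0.0000 * 3 + 1.0000 * 1)
= (3.0000, 1.0000)
||U^12 x|| = sqrt(3.0000^2 + 1.0000^2) = sqrt(10.0000) = 3.1623

3.1623


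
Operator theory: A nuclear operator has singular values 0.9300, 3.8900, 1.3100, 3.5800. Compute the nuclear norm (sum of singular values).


The nuclear norm is the sum of all singular values.
||T||_1 = 0.9300 + 3.8900 + 1.3100 + 3.5800
= 9.7100

9.7100


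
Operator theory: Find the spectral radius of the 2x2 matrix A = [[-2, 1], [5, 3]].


For a 2x2 matrix, eigenvalues satisfy lambda^2 - (trace)*lambda + det = 0
trace = -2 + 3 = 1
det = -2*3 - 1*5 = -11
discriminant = 1^2 - 4*(-11) = 45
spectral radius = max |eigenvalue| = 3.8541

3.8541


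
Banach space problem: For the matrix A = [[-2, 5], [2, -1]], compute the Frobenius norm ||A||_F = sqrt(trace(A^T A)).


||A||_F^2 = sum a_ij^2
= (-2)^2 + 5^2 + 2^2 + (-1)^2
= 4 + 25 + 4 + 1 = 34
||A||_F = sqrt(34) = 5.8310

5.8310


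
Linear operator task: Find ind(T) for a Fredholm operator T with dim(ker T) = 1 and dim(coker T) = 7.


The Fredholm index is defined as ind(T) = dim(ker T) - dim(coker T)
= 1 - 7
= -6

-6


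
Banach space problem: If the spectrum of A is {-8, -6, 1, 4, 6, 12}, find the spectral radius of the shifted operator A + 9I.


Spectrum of A + 9I = {1, 3, 10, 13, 15, 21}
Spectral radius = max |lambda| over the shifted spectrum
= max(1, 3, 10, 13, 15, 21) = 21

21


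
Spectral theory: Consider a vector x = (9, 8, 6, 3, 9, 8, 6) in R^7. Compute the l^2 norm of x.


The l^2 norm = (sum |x_i|^2)^(1/2)
Sum of 2th powers = 81 + 64 + 36 + 9 + 81 + 64 + 36 = 371
||x||_2 = (371)^(1/2) = 19.2614

19.2614


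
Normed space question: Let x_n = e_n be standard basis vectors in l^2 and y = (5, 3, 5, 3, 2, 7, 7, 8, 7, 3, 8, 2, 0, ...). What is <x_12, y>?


x_12 = e_12 is the standard basis vector with 1 in position 12.
<x_12, y> = y_12 = 2
As n -> infinity, <x_n, y> -> 0, confirming weak convergence of (x_n) to 0.

2


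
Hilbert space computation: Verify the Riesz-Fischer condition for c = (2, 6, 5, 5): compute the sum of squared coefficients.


sum |c_n|^2 = 2^2 + 6^2 + 5^2 + 5^2
= 4 + 36 + 25 + 25
= 90

90


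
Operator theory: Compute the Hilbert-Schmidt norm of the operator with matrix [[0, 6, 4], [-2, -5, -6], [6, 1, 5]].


The Hilbert-Schmidt norm is sqrt(sum of squares of all entries).
Sum of squares = 0^2 + 6^2 + 4^2 + (-2)^2 + (-5)^2 + (-6)^2 + 6^2 + 1^2 + 5^2
= 0 + 36 + 16 + 4 + 25 + 36 + 36 + 1 + 25 = 179
||T||_HS = sqrt(179) = 13.3791

13.3791


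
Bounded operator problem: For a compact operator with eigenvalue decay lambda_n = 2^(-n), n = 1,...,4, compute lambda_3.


The eigenvalue formula gives lambda_3 = 1/2^3
= 1/8
= 0.1250

0.1250


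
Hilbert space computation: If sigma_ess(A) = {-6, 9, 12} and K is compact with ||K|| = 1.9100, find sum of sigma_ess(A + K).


By Weyl's theorem, the essential spectrum is invariant under compact perturbations.
sigma_ess(A + K) = sigma_ess(A) = {-6, 9, 12}
Sum = -6 + 9 + 12 = 15

15


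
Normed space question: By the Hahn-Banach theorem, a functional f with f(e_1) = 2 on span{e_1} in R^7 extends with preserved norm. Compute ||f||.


The norm of f is given by ||f|| = sup_{||x||=1} |f(x)|.
On span{e_1}, ||e_1|| = 1, so ||f|| = |f(e_1)| / ||e_1||
= |2| / 1 = 2.0000

2.0000


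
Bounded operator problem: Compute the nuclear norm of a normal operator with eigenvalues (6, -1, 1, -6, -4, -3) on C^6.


For a normal operator, singular values equal |eigenvalues|.
Trace norm = sum |lambda_i| = 6 + 1 + 1 + 6 + 4 + 3
= 21

21


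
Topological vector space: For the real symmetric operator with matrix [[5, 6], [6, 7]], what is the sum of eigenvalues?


For a self-adjoint (symmetric) matrix, the eigenvalues are real.
The sum of eigenvalues equals the trace of the matrix.
trace = 5 + 7 = 12

12


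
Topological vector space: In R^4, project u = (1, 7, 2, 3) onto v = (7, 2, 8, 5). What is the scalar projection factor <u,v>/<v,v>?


Computing <u,v> = 1*7 + 7*2 + 2*8 + 3*5 = 52
Computing <v,v> = 7^2 + 2^2 + 8^2 + 5^2 = 142
Projection coefficient = 52/142 = 0.3662

0.3662


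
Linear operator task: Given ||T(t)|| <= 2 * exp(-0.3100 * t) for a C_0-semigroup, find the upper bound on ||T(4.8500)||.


||T(4.8500)|| <= 2 * exp(-0.3100 * 4.8500)
= 2 * exp(-1.5035)
= 2 * 0.2224
= 0.4447

0.4447


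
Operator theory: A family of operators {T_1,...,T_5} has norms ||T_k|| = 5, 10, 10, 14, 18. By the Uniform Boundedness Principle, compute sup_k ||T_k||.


By the Uniform Boundedness Principle, the supremum of norms is finite.
sup_k ||T_k|| = max(5, 10, 10, 14, 18) = 18

18


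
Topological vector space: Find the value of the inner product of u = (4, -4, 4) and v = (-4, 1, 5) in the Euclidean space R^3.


Computing the standard inner product <u, v> = sum u_i * v_i
= 4*-4 + -4*1 + 4*5
= -16 + -4 + 20
= 0

0


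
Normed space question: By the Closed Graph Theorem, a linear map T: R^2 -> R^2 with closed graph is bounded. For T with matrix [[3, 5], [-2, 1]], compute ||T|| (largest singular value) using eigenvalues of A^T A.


A^T A = [[13, 13], [13, 26]]
trace(A^T A) = 39, det(A^T A) = 169
discriminant = 39^2 - 4*169 = 845
Largest eigenvalue of A^T A = (trace + sqrt(disc))/2 = 34.0344
||T|| = sqrt(34.0344) = 5.8339

5.8339


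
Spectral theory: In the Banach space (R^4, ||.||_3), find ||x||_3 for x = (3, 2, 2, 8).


The l^3 norm = (sum |x_i|^3)^(1/3)
Sum of 3th powers = 27 + 8 + 8 + 512 = 555
||x||_3 = (555)^(1/3) = 8.2180

8.2180


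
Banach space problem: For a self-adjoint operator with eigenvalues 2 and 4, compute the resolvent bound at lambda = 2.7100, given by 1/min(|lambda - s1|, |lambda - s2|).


dist(2.7100, {2, 4}) = min(|2.7100 - 2|, |2.7100 - 4|)
= min(0.7100, 1.2900) = 0.7100
Resolvent bound = 1/0.7100 = 1.4085

1.4085


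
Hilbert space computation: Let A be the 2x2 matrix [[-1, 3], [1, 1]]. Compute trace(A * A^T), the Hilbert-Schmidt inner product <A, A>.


trace(A * A^T) = sum of squares of all entries
= (-1)^2 + 3^2 + 1^2 + 1^2
= 1 + 9 + 1 + 1
= 12

12


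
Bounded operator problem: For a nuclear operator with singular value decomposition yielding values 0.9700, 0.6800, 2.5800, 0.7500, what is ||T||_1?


The nuclear norm is the sum of all singular values.
||T||_1 = 0.9700 + 0.6800 + 2.5800 + 0.7500
= 4.9800

4.9800


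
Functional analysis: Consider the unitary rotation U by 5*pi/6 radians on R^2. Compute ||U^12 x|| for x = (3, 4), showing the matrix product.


U is a rotation by theta = 5*pi/6
U^12 = rotation by 12*theta = 60*pi/6 = 0*pi/6 (mod 2*pi)
cos(0*pi/6) = 1.0000, sin(0*pi/6) = 0.0000
U^12 x = (1.0000 * 3 - 0.0000 * 4, 0.0000 * 3 + 1.0000 * 4)
= (3.0000, 4.0000)
||U^12 x|| = sqrt(3.0000^2 + 4.0000^2) = sqrt(25.0000) = 5.0000

5.0000


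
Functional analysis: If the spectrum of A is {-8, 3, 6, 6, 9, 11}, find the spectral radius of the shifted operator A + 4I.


Spectrum of A + 4I = {-4, 7, 10, 10, 13, 15}
Spectral radius = max |lambda| over the shifted spectrum
= max(4, 7, 10, 10, 13, 15) = 15

15


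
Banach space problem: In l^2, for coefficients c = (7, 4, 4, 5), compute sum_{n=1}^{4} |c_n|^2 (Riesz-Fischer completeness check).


sum |c_n|^2 = 7^2 + 4^2 + 4^2 + 5^2
= 49 + 16 + 16 + 25
= 106

106


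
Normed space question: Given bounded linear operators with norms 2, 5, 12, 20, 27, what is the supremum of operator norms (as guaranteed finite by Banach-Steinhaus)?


By the Uniform Boundedness Principle, the supremum of norms is finite.
sup_k ||T_k|| = max(2, 5, 12, 20, 27) = 27

27


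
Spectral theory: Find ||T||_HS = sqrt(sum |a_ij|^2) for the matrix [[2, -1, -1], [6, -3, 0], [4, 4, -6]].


The Hilbert-Schmidt norm is sqrt(sum of squares of all entries).
Sum of squares = 2^2 + (-1)^2 + (-1)^2 + 6^2 + (-3)^2 + 0^2 + 4^2 + 4^2 + (-6)^2
= 4 + 1 + 1 + 36 + 9 + 0 + 16 + 16 + 36 = 119
||T||_HS = sqrt(119) = 10.9087

10.9087


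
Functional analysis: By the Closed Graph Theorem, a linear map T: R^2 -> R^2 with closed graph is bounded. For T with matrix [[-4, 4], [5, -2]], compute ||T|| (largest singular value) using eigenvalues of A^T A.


A^T A = [[41, -26], [-26, 20]]
trace(A^T A) = 61, det(A^T A) = 144
discriminant = 61^2 - 4*144 = 3145
Largest eigenvalue of A^T A = (trace + sqrt(disc))/2 = 58.5401
||T|| = sqrt(58.5401) = 7.6512

7.6512


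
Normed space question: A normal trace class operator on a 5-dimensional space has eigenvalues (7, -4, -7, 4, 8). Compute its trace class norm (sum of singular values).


For a normal operator, singular values equal |eigenvalues|.
Trace norm = sum |lambda_i| = 7 + 4 + 7 + 4 + 8
= 30

30


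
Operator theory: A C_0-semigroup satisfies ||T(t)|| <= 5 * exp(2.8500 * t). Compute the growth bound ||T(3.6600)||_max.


||T(3.6600)|| <= 5 * exp(2.8500 * 3.6600)
= 5 * exp(10.4310)
= 5 * 33894.2275
= 169471.1377

169471.1377


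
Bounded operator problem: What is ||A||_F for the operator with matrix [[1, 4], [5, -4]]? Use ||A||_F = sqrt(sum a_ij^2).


||A||_F^2 = sum a_ij^2
= 1^2 + 4^2 + 5^2 + (-4)^2
= 1 + 16 + 25 + 16 = 58
||A||_F = sqrt(58) = 7.6158

7.6158


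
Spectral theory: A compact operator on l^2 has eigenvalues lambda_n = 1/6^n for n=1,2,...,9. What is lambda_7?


The eigenvalue formula gives lambda_7 = 1/6^7
= 1/279936
= 3.5722e-06

3.5722e-06


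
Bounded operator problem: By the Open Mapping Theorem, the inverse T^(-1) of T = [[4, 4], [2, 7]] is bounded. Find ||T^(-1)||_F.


det(T) = 4*7 - 4*2 = 20
T^(-1) = (1/20) * [[7, -4], [-2, 4]] = [[0.3500, -0.2000], [-0.1000, 0.2000]]
||T^(-1)||_F^2 = 0.3500^2 + (-0.2000)^2 + (-0.1000)^2 + 0.2000^2 = 0.2125
||T^(-1)||_F = sqrt(0.2125) = 0.4610

0.4610


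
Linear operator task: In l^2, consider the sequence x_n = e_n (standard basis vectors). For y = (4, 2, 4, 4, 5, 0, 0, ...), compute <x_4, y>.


x_4 = e_4 is the standard basis vector with 1 in position 4.
<x_4, y> = y_4 = 4
As n -> infinity, <x_n, y> -> 0, confirming weak convergence of (x_n) to 0.

4


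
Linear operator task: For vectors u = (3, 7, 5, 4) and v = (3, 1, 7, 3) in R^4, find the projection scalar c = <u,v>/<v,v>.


Computing <u,v> = 3*3 + 7*1 + 5*7 + 4*3 = 63
Computing <v,v> = 3^2 + 1^2 + 7^2 + 3^2 = 68
Projection coefficient = 63/68 = 0.9265

0.9265


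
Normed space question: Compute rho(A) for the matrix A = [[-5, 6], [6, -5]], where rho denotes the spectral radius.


For a 2x2 matrix, eigenvalues satisfy lambda^2 - (trace)*lambda + det = 0
trace = -5 + -5 = -10
det = -5*-5 - 6*6 = -11
discriminant = (-10)^2 - 4*(-11) = 144
spectral radius = max |eigenvalue| = 11.0000

11.0000
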